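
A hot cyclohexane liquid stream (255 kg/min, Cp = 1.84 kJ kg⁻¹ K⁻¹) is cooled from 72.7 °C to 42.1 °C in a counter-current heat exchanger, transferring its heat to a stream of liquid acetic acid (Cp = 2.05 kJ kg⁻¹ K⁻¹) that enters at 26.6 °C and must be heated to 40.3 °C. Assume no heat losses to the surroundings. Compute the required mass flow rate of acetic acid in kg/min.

ṁ_c = 511 kg/min

Heat released by hot stream: Q = 255 × 1.84 × (72.7 − 42.1) = 14358 kJ/min
Energy balance on cold side (adiabatic exchanger): Q = ṁ_c·Cp_c·(T_c,out − T_c,in)
ṁ_c = 14358 / [2.05 × (40.3 − 26.6)] = 511.22 kg/min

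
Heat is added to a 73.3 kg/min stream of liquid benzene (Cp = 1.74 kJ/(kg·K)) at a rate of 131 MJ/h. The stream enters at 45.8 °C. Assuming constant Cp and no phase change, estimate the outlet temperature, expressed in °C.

T_out = 62.9 °C

Q = 131 MJ/h = 2183.3 kJ/min
ΔT = Q/(ṁ·Cp) = 2183.3/(73.3×1.74) = 17.119 K
T_out = 45.8 + 17.119 = 62.919 °C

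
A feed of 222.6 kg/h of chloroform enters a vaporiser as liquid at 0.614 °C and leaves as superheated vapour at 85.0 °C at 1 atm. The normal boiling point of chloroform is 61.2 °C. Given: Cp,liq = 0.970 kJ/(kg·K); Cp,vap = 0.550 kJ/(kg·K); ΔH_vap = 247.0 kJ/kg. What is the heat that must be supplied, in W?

Q = 19700 W

liquid 0.614→61.2 °C: 58.768 kJ/kg
vaporisation at 61.2 °C: 247 kJ/kg
vapour 61.2→85.0 °C: 13.09 kJ/kg
Δh = 58.768 + 247 + 13.09 = 318.86 kJ/kg
Q = ṁ·Δh = 222.6 kg/h × 318.86 kJ/kg = 70978 kJ/h
|Q| = 19.716 kW = 19716 W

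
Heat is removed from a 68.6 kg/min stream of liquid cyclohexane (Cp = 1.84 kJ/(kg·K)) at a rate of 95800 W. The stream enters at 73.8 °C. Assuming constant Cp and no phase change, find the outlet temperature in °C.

T_out = 28.3 °C

Q = 95800 W = 5748 kJ/min
ΔT = Q/(ṁ·Cp) = 5748/(68.6×1.84) = 45.538 K
T_out = 73.8 − 45.538 = 28.262 °C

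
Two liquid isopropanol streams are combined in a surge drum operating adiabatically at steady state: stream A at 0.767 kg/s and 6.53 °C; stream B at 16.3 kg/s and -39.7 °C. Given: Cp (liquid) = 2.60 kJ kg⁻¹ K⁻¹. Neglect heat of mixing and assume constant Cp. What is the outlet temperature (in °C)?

T_out = -37.6 °C

Adiabatic, steady state ⇒ Σ ṁᵢCp,ᵢ(T_out − Tᵢ) = 0
T_out = Σ ṁᵢCp,ᵢTᵢ / Σ ṁᵢCp,ᵢ
      = -1669.5 / 44.374 = -37.622 °C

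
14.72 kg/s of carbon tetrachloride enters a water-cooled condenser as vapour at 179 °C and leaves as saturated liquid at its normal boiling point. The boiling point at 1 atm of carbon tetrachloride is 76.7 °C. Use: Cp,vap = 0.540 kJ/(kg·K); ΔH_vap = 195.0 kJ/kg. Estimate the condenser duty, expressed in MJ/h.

vapour 179→76.7 °C: -55.242 kJ/kg
condensation at 76.7 °C: -195 kJ/kg
Δh = -55.242 + -195 = -250.24 kJ/kg
Q = ṁ·Δh = 14.72 kg/s × -250.24 kJ/kg = -3683.6 kJ/s
|Q| = 3683.6 kW = 13261 MJ/h

Q_c = 13300 MJ/h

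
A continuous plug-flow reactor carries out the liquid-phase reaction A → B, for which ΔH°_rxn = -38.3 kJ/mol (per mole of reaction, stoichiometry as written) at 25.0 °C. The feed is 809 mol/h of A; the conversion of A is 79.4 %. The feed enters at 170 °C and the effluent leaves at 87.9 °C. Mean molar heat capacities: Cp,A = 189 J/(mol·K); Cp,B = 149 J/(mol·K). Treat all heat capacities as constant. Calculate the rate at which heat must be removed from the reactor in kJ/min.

Q_out = 646 kJ/min

Extent of reaction ξ = 0.794 × 809 = 642.35 mol/h
Reaction term: ξ·ΔH°_rxn = 642.35 × -38.3 = -24602 kJ/h
Sensible, feed 170→25 °C: -22171 kJ/h
Outlet flows (mol/h): A 166.65, B 642.35
Sensible, products 25→87.9 °C: 8001.3 kJ/h
Q = ΔH = -38771 kJ/h = -10.77 kW
Heat removed = 646.19 kJ/min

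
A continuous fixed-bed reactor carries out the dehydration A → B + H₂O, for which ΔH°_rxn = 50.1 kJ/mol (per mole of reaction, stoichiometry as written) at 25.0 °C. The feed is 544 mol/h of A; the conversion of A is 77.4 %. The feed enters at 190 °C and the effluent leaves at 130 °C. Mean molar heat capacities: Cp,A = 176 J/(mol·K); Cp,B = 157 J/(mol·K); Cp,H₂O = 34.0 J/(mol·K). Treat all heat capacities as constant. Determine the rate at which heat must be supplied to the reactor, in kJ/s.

Extent of reaction ξ = 0.774 × 544 = 421.06 mol/h
Reaction term: ξ·ΔH°_rxn = 421.06 × 50.1 = 21095 kJ/h
Sensible, feed 190→25 °C: -15798 kJ/h
Outlet flows (mol/h): A 122.94, B 421.06, H₂O 421.06
Sensible, products 25→130 °C: 10716 kJ/h
Q = ΔH = 16013 kJ/h = 4.4482 kW
Heat supplied = 4.4482 kJ/s

Q_in = 4.45 kJ/s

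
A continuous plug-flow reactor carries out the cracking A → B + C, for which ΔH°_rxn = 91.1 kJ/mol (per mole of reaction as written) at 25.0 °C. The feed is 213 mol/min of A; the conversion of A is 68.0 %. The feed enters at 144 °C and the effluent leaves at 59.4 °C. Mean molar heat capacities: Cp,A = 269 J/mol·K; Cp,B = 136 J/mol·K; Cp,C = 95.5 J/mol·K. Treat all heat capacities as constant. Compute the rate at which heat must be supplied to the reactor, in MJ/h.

Q_in = 490 MJ/h

Extent of reaction ξ = 0.680 × 213 = 144.84 mol/min
Reaction term: ξ·ΔH°_rxn = 144.84 × 91.1 = 13195 kJ/min
Sensible, feed 144→25 °C: -6818.3 kJ/min
Outlet flows (mol/min): A 68.16, B 144.84, C 144.84
Sensible, products 25→59.4 °C: 1784.2 kJ/min
Q = ΔH = 8160.8 kJ/min = 136.01 kW
Heat supplied = 489.65 MJ/h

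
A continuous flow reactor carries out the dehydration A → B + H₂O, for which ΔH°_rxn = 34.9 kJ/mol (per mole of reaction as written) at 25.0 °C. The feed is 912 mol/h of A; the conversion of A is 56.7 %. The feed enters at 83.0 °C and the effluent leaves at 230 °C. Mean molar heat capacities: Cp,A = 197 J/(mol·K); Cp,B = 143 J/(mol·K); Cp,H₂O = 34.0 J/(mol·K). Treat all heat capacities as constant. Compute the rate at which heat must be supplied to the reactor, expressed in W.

Extent of reaction ξ = 0.567 × 912 = 517.1 mol/h
Reaction term: ξ·ΔH°_rxn = 517.1 × 34.9 = 18047 kJ/h
Sensible, feed 83.0→25 °C: -10421 kJ/h
Outlet flows (mol/h): A 394.9, B 517.1, H₂O 517.1
Sensible, products 25→230 °C: 34711 kJ/h
Q = ΔH = 42337 kJ/h = 11.76 kW
Heat supplied = 11760 W

Q_in = 11800 W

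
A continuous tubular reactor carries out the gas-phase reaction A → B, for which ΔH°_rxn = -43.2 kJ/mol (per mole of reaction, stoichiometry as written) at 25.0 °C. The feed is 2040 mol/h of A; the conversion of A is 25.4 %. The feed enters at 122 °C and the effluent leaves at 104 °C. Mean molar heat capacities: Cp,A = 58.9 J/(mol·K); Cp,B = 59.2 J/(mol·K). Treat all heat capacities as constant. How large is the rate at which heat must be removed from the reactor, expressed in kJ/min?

Q_out = 409 kJ/min

Extent of reaction ξ = 0.254 × 2040 = 518.16 mol/h
Reaction term: ξ·ΔH°_rxn = 518.16 × -43.2 = -22385 kJ/h
Sensible, feed 122→25 °C: -11655 kJ/h
Outlet flows (mol/h): A 1521.8, B 518.16
Sensible, products 25→104 °C: 9504.6 kJ/h
Q = ΔH = -24535 kJ/h = -6.8153 kW
Heat removed = 408.92 kJ/min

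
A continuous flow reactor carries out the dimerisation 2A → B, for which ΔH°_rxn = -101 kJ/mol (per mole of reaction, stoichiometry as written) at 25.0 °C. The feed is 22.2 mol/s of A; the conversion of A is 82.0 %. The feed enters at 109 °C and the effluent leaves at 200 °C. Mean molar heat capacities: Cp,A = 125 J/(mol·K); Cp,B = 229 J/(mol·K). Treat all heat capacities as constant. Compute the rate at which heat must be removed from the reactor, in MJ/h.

Q_out = 2520 MJ/h

Extent of reaction ξ = 0.820 × 22.2 / 2 = 9.102 mol/s
Reaction term: ξ·ΔH°_rxn = 9.102 × -101 = -919.3 kJ/s
Sensible, feed 109→25 °C: -233.1 kJ/s
Outlet flows (mol/s): A 3.996, B 9.102
Sensible, products 25→200 °C: 452.18 kJ/s
Q = ΔH = -700.23 kJ/s = -700.23 kW
Heat removed = 2520.8 MJ/h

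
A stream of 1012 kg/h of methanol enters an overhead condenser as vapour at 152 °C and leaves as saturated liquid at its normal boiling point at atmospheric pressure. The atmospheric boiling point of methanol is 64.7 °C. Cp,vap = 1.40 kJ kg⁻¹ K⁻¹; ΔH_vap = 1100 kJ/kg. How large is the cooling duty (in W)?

Q_c = 344000 W

vapour 152→64.7 °C: -122.22 kJ/kg
condensation at 64.7 °C: -1100 kJ/kg
Δh = -122.22 + -1100 = -1222.2 kJ/kg
Q = ṁ·Δh = 1012 kg/h × -1222.2 kJ/kg = -1.2369e+06 kJ/h
|Q| = 343.58 kW = 343580 W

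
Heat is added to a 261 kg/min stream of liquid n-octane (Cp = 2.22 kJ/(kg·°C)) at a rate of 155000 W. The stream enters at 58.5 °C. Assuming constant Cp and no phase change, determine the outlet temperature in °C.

Q = 155000 W = 9300 kJ/min
ΔT = Q/(ṁ·Cp) = 9300/(261×2.22) = 16.051 K
T_out = 58.5 + 16.051 = 74.551 °C

T_out = 74.6 °C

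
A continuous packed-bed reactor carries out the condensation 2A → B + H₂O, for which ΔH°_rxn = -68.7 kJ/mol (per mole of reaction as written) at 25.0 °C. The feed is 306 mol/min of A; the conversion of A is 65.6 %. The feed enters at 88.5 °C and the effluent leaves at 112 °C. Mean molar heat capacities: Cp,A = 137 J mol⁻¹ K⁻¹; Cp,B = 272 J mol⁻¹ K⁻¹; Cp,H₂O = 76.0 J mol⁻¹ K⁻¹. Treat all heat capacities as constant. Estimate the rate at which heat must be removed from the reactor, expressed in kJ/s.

Extent of reaction ξ = 0.656 × 306 / 2 = 100.37 mol/min
Reaction term: ξ·ΔH°_rxn = 100.37 × -68.7 = -6895.3 kJ/min
Sensible, feed 88.5→25 °C: -2662 kJ/min
Outlet flows (mol/min): A 105.26, B 100.37, H₂O 100.37
Sensible, products 25→112 °C: 4293.4 kJ/min
Q = ΔH = -5263.9 kJ/min = -87.732 kW
Heat removed = 87.732 kJ/s

Q_out = 87.7 kJ/s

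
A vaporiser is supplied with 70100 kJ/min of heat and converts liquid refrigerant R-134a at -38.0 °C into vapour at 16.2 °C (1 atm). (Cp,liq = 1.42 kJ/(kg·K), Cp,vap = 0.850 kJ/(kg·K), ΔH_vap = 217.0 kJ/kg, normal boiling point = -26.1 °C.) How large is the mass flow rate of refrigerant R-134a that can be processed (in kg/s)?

ṁ = 4.33 kg/s

Δh = 1.42×(-26.1−-38.0) + 217.0 + 0.850×(16.2−-26.1) = 269.85 kJ/kg
Q = 70100 kJ/min = 1168.3 kJ/s = 1168.3 kJ/s
ṁ = Q/Δh = 1168.3 / 269.85 = 4.3295 kg/s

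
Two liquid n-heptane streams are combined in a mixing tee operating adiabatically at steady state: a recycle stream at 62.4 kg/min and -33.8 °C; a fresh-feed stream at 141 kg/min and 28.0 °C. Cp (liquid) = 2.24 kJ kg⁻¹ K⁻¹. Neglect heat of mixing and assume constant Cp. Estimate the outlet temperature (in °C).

Adiabatic, steady state ⇒ Σ ṁᵢCp,ᵢ(T_out − Tᵢ) = 0
Σ ṁᵢCp,ᵢTᵢ = 62.4×2.24×-33.8 + 141×2.24×28.0 = 4119.1
Σ ṁᵢCp,ᵢ = 62.4×2.24 + 141×2.24 = 455.62
T_out = 4119.1 / 455.62 = 9.0407 °C

T_out = 9.04 °C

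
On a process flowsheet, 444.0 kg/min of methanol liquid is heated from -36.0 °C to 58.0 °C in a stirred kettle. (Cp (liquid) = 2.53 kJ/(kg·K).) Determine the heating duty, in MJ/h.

Q = 6340 MJ/h

Q = ṁ·Cp·ΔT = 444.0 × 2.53 × (58.0 − -36.0) = 105590 kJ/min
Converting: 105590 / 60 s = 1759.9 kW
Heating duty = 6335.5 MJ/h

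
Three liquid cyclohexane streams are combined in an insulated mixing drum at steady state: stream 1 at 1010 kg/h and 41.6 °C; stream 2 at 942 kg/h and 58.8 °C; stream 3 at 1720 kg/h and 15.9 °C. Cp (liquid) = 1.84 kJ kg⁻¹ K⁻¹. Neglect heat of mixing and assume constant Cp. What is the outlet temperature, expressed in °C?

Energy balance with Q = 0: Σ ṁᵢCp,ᵢ(T_out − Tᵢ) = 0
T_out = Σ ṁᵢCp,ᵢTᵢ / Σ ṁᵢCp,ᵢ
      = 229550 / 6756.5 = 33.974 °C

T_out = 34.0 °C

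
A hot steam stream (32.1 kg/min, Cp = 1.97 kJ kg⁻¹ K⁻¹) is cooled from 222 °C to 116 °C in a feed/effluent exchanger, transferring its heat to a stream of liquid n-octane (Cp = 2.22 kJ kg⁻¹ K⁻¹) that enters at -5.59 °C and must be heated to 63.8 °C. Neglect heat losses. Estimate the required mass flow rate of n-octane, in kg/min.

Heat released by hot stream: Q = 32.1 × 1.97 × (222 − 116) = 6703.1 kJ/min
Energy balance on cold side (adiabatic exchanger): Q = ṁ_c·Cp_c·(T_c,out − T_c,in)
ṁ_c = 6703.1 / [2.22 × (63.8 − -5.59)] = 43.514 kg/min

ṁ_c = 43.5 kg/min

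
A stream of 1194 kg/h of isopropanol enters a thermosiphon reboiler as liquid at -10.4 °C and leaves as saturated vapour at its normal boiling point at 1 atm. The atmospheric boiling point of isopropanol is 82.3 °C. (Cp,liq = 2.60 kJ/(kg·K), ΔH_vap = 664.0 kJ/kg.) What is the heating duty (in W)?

liquid -10.4→82.3 °C: 241.02 kJ/kg
vaporisation at 82.3 °C: 664 kJ/kg
Δh = 241.02 + 664 = 905.02 kJ/kg
Q = ṁ·Δh = 1194 kg/h × 905.02 kJ/kg = 1.0806e+06 kJ/h
|Q| = 300.16 kW = 300160 W

Q = 300000 W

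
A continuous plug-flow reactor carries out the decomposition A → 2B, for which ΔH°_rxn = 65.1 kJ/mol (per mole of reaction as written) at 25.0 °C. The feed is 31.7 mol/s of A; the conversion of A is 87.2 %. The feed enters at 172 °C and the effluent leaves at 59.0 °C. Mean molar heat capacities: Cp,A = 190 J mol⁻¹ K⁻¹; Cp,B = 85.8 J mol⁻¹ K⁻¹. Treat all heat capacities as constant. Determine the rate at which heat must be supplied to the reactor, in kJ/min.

Q_in = 66100 kJ/min

Extent of reaction ξ = 0.872 × 31.7 = 27.642 mol/s
Reaction term: ξ·ΔH°_rxn = 27.642 × 65.1 = 1799.5 kJ/s
Sensible, feed 172→25 °C: -885.38 kJ/s
Outlet flows (mol/s): A 4.0576, B 55.285
Sensible, products 25→59.0 °C: 187.49 kJ/s
Q = ΔH = 1101.6 kJ/s = 1101.6 kW
Heat supplied = 66098 kJ/min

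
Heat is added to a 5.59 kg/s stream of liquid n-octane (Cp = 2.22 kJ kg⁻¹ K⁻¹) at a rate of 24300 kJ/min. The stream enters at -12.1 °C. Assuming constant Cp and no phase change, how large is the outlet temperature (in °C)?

Q = 24300 kJ/min = 405 kJ/s
ΔT = Q/(ṁ·Cp) = 405/(5.59×2.22) = 32.635 K
T_out = -12.1 + 32.635 = 20.535 °C

T_out = 20.5 °C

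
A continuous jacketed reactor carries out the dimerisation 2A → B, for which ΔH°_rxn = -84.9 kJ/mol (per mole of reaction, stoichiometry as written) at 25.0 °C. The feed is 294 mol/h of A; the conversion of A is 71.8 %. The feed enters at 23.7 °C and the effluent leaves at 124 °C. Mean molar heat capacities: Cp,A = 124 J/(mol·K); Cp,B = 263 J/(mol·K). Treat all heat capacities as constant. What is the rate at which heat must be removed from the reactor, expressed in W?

Q_out = 1430 W

Extent of reaction ξ = 0.718 × 294 / 2 = 105.55 mol/h
Reaction term: ξ·ΔH°_rxn = 105.55 × -84.9 = -8960.9 kJ/h
Sensible, feed 23.7→25 °C: 47.393 kJ/h
Outlet flows (mol/h): A 82.908, B 105.55
Sensible, products 25→124 °C: 3765.9 kJ/h
Q = ΔH = -5147.6 kJ/h = -1.4299 kW
Heat removed = 1429.9 W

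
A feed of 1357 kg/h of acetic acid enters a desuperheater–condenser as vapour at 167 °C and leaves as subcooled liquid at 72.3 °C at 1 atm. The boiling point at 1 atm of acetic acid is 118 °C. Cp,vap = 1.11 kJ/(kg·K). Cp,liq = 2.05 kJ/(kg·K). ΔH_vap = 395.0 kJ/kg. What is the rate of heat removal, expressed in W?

Q_c = 205000 W

vapour 167→118 °C: -54.39 kJ/kg
condensation at 118 °C: -395 kJ/kg
liquid 118→72.3 °C: -93.685 kJ/kg
Δh = -54.39 + -395 + -93.685 = -543.08 kJ/kg
Q = ṁ·Δh = 1357 kg/h × -543.08 kJ/kg = -736950 kJ/h
|Q| = 204.71 kW = 204710 W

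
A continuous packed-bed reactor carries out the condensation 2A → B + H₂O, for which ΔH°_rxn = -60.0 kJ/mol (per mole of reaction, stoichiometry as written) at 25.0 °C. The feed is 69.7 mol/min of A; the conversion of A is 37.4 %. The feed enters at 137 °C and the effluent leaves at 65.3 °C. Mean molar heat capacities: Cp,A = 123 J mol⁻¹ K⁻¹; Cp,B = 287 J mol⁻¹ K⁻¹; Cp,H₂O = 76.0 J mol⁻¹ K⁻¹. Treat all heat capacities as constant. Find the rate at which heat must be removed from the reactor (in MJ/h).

Extent of reaction ξ = 0.374 × 69.7 / 2 = 13.034 mol/min
Reaction term: ξ·ΔH°_rxn = 13.034 × -60.0 = -782.03 kJ/min
Sensible, feed 137→25 °C: -960.19 kJ/min
Outlet flows (mol/min): A 43.632, B 13.034, H₂O 13.034
Sensible, products 25→65.3 °C: 406.95 kJ/min
Q = ΔH = -1335.3 kJ/min = -22.254 kW
Heat removed = 80.116 MJ/h

Q_out = 80.1 MJ/h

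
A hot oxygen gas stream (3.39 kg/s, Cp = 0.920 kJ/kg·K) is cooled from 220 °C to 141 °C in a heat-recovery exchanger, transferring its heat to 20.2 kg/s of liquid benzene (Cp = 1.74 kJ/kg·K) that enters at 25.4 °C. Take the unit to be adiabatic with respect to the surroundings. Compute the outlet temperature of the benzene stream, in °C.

T_c,out = 32.4 °C

Heat released by hot stream: Q = 3.39 × 0.920 × (220 − 141) = 246.39 kJ/s
Energy balance on cold side (adiabatic exchanger): Q = ṁ_c·Cp_c·(T_c,out − T_c,in)
T_c,out = 25.4 + 246.39/(20.2 × 1.74) = 32.41 °C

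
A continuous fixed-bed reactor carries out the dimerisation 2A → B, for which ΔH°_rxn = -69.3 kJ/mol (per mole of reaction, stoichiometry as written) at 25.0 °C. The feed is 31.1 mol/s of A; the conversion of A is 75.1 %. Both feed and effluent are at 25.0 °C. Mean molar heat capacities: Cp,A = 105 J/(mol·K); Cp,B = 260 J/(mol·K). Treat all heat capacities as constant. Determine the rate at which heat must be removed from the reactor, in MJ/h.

Extent of reaction ξ = 0.751 × 31.1 / 2 = 11.678 mol/s
Reaction term: ξ·ΔH°_rxn = 11.678 × -69.3 = -809.29 kJ/s
Q = ΔH = -809.29 kJ/s = -809.29 kW
Heat removed = 2913.4 MJ/h

Q_out = 2910 MJ/h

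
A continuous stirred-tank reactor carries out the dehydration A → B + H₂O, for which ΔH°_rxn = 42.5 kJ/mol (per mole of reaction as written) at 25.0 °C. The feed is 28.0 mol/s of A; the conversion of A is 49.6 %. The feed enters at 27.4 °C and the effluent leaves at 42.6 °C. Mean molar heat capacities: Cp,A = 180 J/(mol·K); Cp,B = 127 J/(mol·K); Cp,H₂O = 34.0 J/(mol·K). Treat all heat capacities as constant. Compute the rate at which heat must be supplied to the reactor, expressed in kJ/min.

Extent of reaction ξ = 0.496 × 28.0 = 13.888 mol/s
Reaction term: ξ·ΔH°_rxn = 13.888 × 42.5 = 590.24 kJ/s
Sensible, feed 27.4→25 °C: -12.096 kJ/s
Outlet flows (mol/s): A 14.112, B 13.888, H₂O 13.888
Sensible, products 25→42.6 °C: 84.06 kJ/s
Q = ΔH = 662.2 kJ/s = 662.2 kW
Heat supplied = 39732 kJ/min

Q_in = 39700 kJ/min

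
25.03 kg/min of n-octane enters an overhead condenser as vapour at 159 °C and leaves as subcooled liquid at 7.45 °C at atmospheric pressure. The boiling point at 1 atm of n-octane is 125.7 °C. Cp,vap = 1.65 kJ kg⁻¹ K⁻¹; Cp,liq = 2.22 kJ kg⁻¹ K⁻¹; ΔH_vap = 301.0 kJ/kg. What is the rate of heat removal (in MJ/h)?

Q_c = 929 MJ/h

vapour 159→125.7 °C: -54.945 kJ/kg
condensation at 125.7 °C: -301 kJ/kg
liquid 125.7→7.45 °C: -262.52 kJ/kg
Δh = -54.945 + -301 + -262.52 = -618.46 kJ/kg
Q = ṁ·Δh = 25.03 kg/min × -618.46 kJ/kg = -15480 kJ/min
|Q| = 258 kW = 928.8 MJ/h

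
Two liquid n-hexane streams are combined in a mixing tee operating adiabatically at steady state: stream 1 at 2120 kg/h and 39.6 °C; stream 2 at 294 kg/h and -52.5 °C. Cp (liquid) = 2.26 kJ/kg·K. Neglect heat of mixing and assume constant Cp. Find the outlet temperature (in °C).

T_out = 28.4 °C

Adiabatic, steady state ⇒ Σ ṁᵢCp,ᵢ(T_out − Tᵢ) = 0
Σ ṁᵢCp,ᵢTᵢ = 2120×2.26×39.6 + 294×2.26×-52.5 = 154850
Σ ṁᵢCp,ᵢ = 2120×2.26 + 294×2.26 = 5455.6
T_out = 154850 / 5455.6 = 28.383 °C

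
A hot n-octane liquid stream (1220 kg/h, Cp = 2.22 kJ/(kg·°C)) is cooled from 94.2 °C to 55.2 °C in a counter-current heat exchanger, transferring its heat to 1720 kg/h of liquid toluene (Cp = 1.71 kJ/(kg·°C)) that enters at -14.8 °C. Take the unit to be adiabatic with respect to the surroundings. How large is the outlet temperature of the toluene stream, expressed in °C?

T_c,out = 21.1 °C

Heat released by hot stream: Q = 1220 × 2.22 × (94.2 − 55.2) = 105630 kJ/h
Energy balance on cold side (adiabatic exchanger): Q = ṁ_c·Cp_c·(T_c,out − T_c,in)
T_c,out = -14.8 + 105630/(1720 × 1.71) = 21.113 °C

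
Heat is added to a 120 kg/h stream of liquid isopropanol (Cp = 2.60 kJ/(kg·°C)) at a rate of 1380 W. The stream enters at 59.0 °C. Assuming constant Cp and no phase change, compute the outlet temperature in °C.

T_out = 74.9 °C

Q = 1380 W = 4968 kJ/h
ΔT = Q/(ṁ·Cp) = 4968/(120×2.60) = 15.923 K
T_out = 59.0 + 15.923 = 74.923 °C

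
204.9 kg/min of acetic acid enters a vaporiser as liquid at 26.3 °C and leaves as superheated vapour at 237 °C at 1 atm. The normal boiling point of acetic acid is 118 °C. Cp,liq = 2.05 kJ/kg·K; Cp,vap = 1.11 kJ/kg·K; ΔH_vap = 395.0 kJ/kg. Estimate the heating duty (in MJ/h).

liquid 26.3→118 °C: 187.98 kJ/kg
vaporisation at 118 °C: 395 kJ/kg
vapour 118→237 °C: 132.09 kJ/kg
Δh = 187.98 + 395 + 132.09 = 715.08 kJ/kg
Q = ṁ·Δh = 204.9 kg/min × 715.08 kJ/kg = 146520 kJ/min
|Q| = 2442 kW = 8791.1 MJ/h

Q = 8790 MJ/h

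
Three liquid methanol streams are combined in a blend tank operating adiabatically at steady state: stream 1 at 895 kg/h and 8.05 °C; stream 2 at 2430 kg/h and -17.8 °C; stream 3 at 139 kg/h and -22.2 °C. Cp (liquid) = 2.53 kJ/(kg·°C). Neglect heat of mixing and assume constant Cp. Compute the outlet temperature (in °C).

T_out = -11.3 °C

Energy balance with Q = 0: Σ ṁᵢCp,ᵢ(T_out − Tᵢ) = 0
Σ ṁᵢCp,ᵢTᵢ = 895×2.53×8.05 + 2430×2.53×-17.8 + 139×2.53×-22.2 = -99012
Σ ṁᵢCp,ᵢ = 895×2.53 + 2430×2.53 + 139×2.53 = 8763.9
T_out = -99012 / 8763.9 = -11.298 °C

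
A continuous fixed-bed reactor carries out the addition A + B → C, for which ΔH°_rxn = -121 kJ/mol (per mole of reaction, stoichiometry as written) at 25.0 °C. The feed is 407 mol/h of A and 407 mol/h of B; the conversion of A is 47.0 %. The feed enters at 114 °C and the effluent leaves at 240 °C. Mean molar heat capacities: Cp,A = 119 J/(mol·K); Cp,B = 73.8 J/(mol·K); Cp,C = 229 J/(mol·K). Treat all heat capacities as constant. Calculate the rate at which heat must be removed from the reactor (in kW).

Q_out = 3.27 kW

Extent of reaction ξ = 0.470 × 407 = 191.29 mol/h
Reaction term: ξ·ΔH°_rxn = 191.29 × -121 = -23146 kJ/h
Sensible, feed 114→25 °C: -6983.8 kJ/h
Outlet flows (mol/h): A 215.71, B 215.71, C 191.29
Sensible, products 25→240 °C: 18360 kJ/h
Q = ΔH = -11770 kJ/h = -3.2695 kW
Heat removed = 3.2695 kW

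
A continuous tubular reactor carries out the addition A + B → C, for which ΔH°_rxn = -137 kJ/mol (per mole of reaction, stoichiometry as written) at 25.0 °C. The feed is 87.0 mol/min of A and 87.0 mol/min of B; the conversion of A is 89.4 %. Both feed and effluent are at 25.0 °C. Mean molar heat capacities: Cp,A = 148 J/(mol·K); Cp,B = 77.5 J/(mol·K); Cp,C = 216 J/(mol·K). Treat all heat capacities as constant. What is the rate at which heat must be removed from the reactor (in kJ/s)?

Extent of reaction ξ = 0.894 × 87.0 = 77.778 mol/min
Reaction term: ξ·ΔH°_rxn = 77.778 × -137 = -10656 kJ/min
Q = ΔH = -10656 kJ/min = -177.59 kW
Heat removed = 177.59 kJ/s

Q_out = 178 kJ/s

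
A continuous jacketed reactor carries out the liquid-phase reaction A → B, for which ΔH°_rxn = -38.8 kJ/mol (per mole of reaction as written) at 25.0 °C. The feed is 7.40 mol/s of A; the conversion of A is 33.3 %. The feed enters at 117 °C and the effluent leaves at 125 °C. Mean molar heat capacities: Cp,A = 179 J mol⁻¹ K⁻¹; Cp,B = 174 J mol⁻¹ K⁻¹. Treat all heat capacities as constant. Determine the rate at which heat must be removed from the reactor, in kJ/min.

Extent of reaction ξ = 0.333 × 7.40 = 2.4642 mol/s
Reaction term: ξ·ΔH°_rxn = 2.4642 × -38.8 = -95.611 kJ/s
Sensible, feed 117→25 °C: -121.86 kJ/s
Outlet flows (mol/s): A 4.9358, B 2.4642
Sensible, products 25→125 °C: 131.23 kJ/s
Q = ΔH = -86.246 kJ/s = -86.246 kW
Heat removed = 5174.8 kJ/min

Q_out = 5170 kJ/min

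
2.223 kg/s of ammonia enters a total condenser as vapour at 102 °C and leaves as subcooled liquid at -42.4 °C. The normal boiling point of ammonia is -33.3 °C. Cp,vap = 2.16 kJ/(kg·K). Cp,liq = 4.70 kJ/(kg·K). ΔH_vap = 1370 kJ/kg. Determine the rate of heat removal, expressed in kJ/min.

Q_c = 227000 kJ/min

vapour 102→-33.3 °C: -292.25 kJ/kg
condensation at -33.3 °C: -1370 kJ/kg
liquid -33.3→-42.4 °C: -42.77 kJ/kg
Δh = -292.25 + -1370 + -42.77 = -1705 kJ/kg
Q = ṁ·Δh = 2.223 kg/s × -1705 kJ/kg = -3790.3 kJ/s
|Q| = 3790.3 kW = 227420 kJ/min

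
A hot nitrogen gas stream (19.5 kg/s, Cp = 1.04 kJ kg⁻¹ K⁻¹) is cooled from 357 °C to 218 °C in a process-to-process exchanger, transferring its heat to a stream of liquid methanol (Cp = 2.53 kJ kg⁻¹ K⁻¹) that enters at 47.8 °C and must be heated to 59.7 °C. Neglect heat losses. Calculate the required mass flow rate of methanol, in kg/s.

ṁ_c = 93.6 kg/s

Heat released by hot stream: Q = 19.5 × 1.04 × (357 − 218) = 2818.9 kJ/s
Energy balance on cold side (adiabatic exchanger): Q = ṁ_c·Cp_c·(T_c,out − T_c,in)
ṁ_c = 2818.9 / [2.53 × (59.7 − 47.8)] = 93.63 kg/s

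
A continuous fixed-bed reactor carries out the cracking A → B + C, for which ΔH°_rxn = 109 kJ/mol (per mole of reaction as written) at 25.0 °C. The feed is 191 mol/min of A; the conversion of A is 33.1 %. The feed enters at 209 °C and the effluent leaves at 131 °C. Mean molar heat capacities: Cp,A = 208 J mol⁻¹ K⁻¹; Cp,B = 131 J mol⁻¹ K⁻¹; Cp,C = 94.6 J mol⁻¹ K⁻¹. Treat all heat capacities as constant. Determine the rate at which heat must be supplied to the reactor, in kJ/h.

Extent of reaction ξ = 0.331 × 191 = 63.221 mol/min
Reaction term: ξ·ΔH°_rxn = 63.221 × 109 = 6891.1 kJ/min
Sensible, feed 209→25 °C: -7310 kJ/min
Outlet flows (mol/min): A 127.78, B 63.221, C 63.221
Sensible, products 25→131 °C: 4329.1 kJ/min
Q = ΔH = 3910.3 kJ/min = 65.171 kW
Heat supplied = 234620 kJ/h

Q_in = 235000 kJ/h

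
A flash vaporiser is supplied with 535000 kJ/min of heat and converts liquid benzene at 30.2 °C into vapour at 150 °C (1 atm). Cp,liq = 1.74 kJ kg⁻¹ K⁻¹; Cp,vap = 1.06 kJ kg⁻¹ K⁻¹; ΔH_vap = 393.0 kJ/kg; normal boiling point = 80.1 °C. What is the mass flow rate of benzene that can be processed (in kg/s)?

ṁ = 16.1 kg/s

Δh = 1.74×(80.1−30.2) + 393.0 + 1.06×(150−80.1) = 553.92 kJ/kg
Q = 535000 kJ/min = 8916.7 kJ/s = 8916.7 kJ/s
ṁ = Q/Δh = 8916.7 / 553.92 = 16.097 kg/s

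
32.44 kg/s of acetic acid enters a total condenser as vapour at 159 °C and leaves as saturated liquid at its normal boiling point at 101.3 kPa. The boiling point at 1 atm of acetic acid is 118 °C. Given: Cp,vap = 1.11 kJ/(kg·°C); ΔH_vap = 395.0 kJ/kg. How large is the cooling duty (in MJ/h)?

Q_c = 51400 MJ/h

vapour 159→118 °C: -45.51 kJ/kg
condensation at 118 °C: -395 kJ/kg
Δh = -45.51 + -395 = -440.51 kJ/kg
Q = ṁ·Δh = 32.44 kg/s × -440.51 kJ/kg = -14290 kJ/s
|Q| = 14290 kW = 51445 MJ/h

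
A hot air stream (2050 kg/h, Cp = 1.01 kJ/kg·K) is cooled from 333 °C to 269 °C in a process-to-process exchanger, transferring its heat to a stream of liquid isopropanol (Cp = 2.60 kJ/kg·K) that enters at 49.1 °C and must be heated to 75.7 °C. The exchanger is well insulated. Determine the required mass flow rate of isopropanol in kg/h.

Heat released by hot stream: Q = 2050 × 1.01 × (333 − 269) = 132510 kJ/h
Energy balance on cold side (adiabatic exchanger): Q = ṁ_c·Cp_c·(T_c,out − T_c,in)
ṁ_c = 132510 / [2.60 × (75.7 − 49.1)] = 1916 kg/h

ṁ_c = 1920 kg/h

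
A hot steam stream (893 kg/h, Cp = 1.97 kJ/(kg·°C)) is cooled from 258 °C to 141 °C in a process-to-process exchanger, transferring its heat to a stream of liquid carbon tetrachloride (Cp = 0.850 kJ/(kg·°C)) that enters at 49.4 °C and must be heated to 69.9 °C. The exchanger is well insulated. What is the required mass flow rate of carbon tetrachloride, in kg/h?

Heat released by hot stream: Q = 893 × 1.97 × (258 − 141) = 205830 kJ/h
Energy balance on cold side (adiabatic exchanger): Q = ṁ_c·Cp_c·(T_c,out − T_c,in)
ṁ_c = 205830 / [0.850 × (69.9 − 49.4)] = 11812 kg/h

ṁ_c = 11800 kg/h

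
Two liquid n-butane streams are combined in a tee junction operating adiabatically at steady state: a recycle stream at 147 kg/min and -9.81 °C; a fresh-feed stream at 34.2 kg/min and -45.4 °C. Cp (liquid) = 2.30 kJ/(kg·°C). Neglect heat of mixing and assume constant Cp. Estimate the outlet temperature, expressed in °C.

T_out = -16.5 °C

No heat crosses the boundary, so H_out = H_in.
Σ ṁᵢCp,ᵢTᵢ = 147×2.30×-9.81 + 34.2×2.30×-45.4 = -6887.9
Σ ṁᵢCp,ᵢ = 147×2.30 + 34.2×2.30 = 416.76
T_out = -6887.9 / 416.76 = -16.527 °C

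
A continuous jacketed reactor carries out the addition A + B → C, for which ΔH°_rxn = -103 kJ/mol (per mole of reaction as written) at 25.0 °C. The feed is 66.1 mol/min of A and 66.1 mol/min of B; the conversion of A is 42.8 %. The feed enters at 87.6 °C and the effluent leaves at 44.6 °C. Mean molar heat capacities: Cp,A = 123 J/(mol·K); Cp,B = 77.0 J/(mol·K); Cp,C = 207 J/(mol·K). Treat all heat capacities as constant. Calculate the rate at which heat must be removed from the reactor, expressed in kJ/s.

Extent of reaction ξ = 0.428 × 66.1 = 28.291 mol/min
Reaction term: ξ·ΔH°_rxn = 28.291 × -103 = -2914 kJ/min
Sensible, feed 87.6→25 °C: -827.57 kJ/min
Outlet flows (mol/min): A 37.809, B 37.809, C 28.291
Sensible, products 25→44.6 °C: 262.99 kJ/min
Q = ΔH = -3478.5 kJ/min = -57.976 kW
Heat removed = 57.976 kJ/s

Q_out = 58.0 kJ/s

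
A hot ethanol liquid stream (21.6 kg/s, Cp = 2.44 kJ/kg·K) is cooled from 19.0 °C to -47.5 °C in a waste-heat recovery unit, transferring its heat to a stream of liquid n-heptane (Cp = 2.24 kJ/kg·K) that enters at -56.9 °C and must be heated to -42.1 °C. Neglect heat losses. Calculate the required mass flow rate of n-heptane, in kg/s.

ṁ_c = 106 kg/s

Heat released by hot stream: Q = 21.6 × 2.44 × (19.0 − -47.5) = 3504.8 kJ/s
Energy balance on cold side (adiabatic exchanger): Q = ṁ_c·Cp_c·(T_c,out − T_c,in)
ṁ_c = 3504.8 / [2.24 × (-42.1 − -56.9)] = 105.72 kg/s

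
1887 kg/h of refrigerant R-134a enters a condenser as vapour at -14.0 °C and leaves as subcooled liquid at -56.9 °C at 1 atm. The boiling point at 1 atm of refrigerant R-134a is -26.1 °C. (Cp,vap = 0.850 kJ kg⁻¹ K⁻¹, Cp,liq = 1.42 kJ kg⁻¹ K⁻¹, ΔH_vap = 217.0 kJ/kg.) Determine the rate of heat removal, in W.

vapour -14.0→-26.1 °C: -10.285 kJ/kg
condensation at -26.1 °C: -217 kJ/kg
liquid -26.1→-56.9 °C: -43.736 kJ/kg
Δh = -10.285 + -217 + -43.736 = -271.02 kJ/kg
Q = ṁ·Δh = 1887 kg/h × -271.02 kJ/kg = -511420 kJ/h
|Q| = 142.06 kW = 142060 W

Q_c = 142000 W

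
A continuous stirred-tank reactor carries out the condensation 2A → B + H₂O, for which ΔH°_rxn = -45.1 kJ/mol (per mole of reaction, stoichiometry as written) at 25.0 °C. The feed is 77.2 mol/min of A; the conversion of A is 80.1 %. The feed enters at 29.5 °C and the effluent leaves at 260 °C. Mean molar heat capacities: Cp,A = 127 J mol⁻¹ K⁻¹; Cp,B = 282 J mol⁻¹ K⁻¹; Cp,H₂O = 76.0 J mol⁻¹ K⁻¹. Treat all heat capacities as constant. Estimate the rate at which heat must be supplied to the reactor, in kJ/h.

Extent of reaction ξ = 0.801 × 77.2 / 2 = 30.919 mol/min
Reaction term: ξ·ΔH°_rxn = 30.919 × -45.1 = -1394.4 kJ/min
Sensible, feed 29.5→25 °C: -44.12 kJ/min
Outlet flows (mol/min): A 15.363, B 30.919, H₂O 30.919
Sensible, products 25→260 °C: 3059.7 kJ/min
Q = ΔH = 1621.1 kJ/min = 27.019 kW
Heat supplied = 97268 kJ/h

Q_in = 97300 kJ/h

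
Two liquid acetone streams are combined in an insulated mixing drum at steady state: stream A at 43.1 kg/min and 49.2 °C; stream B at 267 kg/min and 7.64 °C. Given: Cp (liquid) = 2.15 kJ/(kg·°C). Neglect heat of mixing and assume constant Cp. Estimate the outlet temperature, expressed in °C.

Energy balance with Q = 0: Σ ṁᵢCp,ᵢ(T_out − Tᵢ) = 0
T_out = Σ ṁᵢCp,ᵢTᵢ / Σ ṁᵢCp,ᵢ
      = 8944.9 / 666.71 = 13.416 °C

T_out = 13.4 °C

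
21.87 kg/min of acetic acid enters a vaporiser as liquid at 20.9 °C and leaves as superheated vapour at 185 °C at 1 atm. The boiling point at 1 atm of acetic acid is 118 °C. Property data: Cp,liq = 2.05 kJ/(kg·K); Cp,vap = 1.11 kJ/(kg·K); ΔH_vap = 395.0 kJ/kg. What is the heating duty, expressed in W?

Q = 244000 W

liquid 20.9→118 °C: 199.05 kJ/kg
vaporisation at 118 °C: 395 kJ/kg
vapour 118→185 °C: 74.37 kJ/kg
Δh = 199.05 + 395 + 74.37 = 668.42 kJ/kg
Q = ṁ·Δh = 21.87 kg/min × 668.42 kJ/kg = 14618 kJ/min
|Q| = 243.64 kW = 243640 W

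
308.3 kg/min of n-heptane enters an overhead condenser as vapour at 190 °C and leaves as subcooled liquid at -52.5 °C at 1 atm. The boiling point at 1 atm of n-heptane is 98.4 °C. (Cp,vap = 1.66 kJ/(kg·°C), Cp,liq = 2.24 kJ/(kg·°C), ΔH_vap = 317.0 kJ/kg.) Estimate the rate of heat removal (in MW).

vapour 190→98.4 °C: -152.06 kJ/kg
condensation at 98.4 °C: -317 kJ/kg
liquid 98.4→-52.5 °C: -338.02 kJ/kg
Δh = -152.06 + -317 + -338.02 = -807.07 kJ/kg
Q = ṁ·Δh = 308.3 kg/min × -807.07 kJ/kg = -248820 kJ/min
|Q| = 4147 kW = 4.147 MW

Q_c = 4.15 MW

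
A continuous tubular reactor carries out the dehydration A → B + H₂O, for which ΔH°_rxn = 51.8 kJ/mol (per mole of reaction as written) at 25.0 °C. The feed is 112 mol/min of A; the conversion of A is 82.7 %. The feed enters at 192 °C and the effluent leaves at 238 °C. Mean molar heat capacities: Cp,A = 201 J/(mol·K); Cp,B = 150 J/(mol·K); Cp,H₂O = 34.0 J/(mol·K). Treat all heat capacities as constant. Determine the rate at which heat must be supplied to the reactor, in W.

Q_in = 91600 W

Extent of reaction ξ = 0.827 × 112 = 92.624 mol/min
Reaction term: ξ·ΔH°_rxn = 92.624 × 51.8 = 4797.9 kJ/min
Sensible, feed 192→25 °C: -3759.5 kJ/min
Outlet flows (mol/min): A 19.376, B 92.624, H₂O 92.624
Sensible, products 25→238 °C: 4459.7 kJ/min
Q = ΔH = 5498.1 kJ/min = 91.635 kW
Heat supplied = 91635 W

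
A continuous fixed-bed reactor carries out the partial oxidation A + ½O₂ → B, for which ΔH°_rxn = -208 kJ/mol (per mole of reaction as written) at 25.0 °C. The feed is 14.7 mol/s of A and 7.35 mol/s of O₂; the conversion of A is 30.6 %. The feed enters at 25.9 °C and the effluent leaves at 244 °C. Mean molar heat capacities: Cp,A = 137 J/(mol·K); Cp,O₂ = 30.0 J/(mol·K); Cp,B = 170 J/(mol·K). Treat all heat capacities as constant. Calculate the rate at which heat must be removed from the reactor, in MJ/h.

Q_out = 1550 MJ/h

Extent of reaction ξ = 0.306 × 14.7 = 4.4982 mol/s
Reaction term: ξ·ΔH°_rxn = 4.4982 × -208 = -935.63 kJ/s
Sensible, feed 25.9→25 °C: -2.011 kJ/s
Outlet flows (mol/s): A 10.202, O₂ 5.1009, B 4.4982
Sensible, products 25→244 °C: 507.07 kJ/s
Q = ΔH = -430.57 kJ/s = -430.57 kW
Heat removed = 1550.1 MJ/h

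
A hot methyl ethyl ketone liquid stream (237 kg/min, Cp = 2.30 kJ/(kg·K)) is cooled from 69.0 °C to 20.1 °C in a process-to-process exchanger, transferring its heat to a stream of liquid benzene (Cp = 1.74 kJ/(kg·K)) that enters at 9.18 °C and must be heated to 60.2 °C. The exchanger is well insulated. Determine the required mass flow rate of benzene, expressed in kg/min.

Heat released by hot stream: Q = 237 × 2.30 × (69.0 − 20.1) = 26655 kJ/min
Energy balance on cold side (adiabatic exchanger): Q = ṁ_c·Cp_c·(T_c,out − T_c,in)
ṁ_c = 26655 / [1.74 × (60.2 − 9.18)] = 300.26 kg/min

ṁ_c = 300 kg/min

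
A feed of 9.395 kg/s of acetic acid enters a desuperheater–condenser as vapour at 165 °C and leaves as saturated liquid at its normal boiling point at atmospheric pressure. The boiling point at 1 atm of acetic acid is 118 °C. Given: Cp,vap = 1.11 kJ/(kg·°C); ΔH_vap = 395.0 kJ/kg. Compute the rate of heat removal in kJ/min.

Q_c = 252000 kJ/min

vapour 165→118 °C: -52.17 kJ/kg
condensation at 118 °C: -395 kJ/kg
Δh = -52.17 + -395 = -447.17 kJ/kg
Q = ṁ·Δh = 9.395 kg/s × -447.17 kJ/kg = -4201.2 kJ/s
|Q| = 4201.2 kW = 252070 kJ/min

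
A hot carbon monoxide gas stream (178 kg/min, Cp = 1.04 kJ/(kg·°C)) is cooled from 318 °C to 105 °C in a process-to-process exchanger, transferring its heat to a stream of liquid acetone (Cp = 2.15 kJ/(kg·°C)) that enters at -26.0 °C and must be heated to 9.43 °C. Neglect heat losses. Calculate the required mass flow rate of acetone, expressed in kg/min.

Heat released by hot stream: Q = 178 × 1.04 × (318 − 105) = 39431 kJ/min
Energy balance on cold side (adiabatic exchanger): Q = ṁ_c·Cp_c·(T_c,out − T_c,in)
ṁ_c = 39431 / [2.15 × (9.43 − -26.0)] = 517.63 kg/min

ṁ_c = 518 kg/min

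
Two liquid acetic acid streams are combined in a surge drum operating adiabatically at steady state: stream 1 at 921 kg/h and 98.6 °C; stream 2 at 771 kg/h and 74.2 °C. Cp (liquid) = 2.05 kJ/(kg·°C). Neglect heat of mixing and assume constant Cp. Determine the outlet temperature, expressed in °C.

Adiabatic, steady state ⇒ Σ ṁᵢCp,ᵢ(T_out − Tᵢ) = 0
T_out = Σ ṁᵢCp,ᵢTᵢ / Σ ṁᵢCp,ᵢ
      = 303440 / 3468.6 = 87.482 °C

T_out = 87.5 °C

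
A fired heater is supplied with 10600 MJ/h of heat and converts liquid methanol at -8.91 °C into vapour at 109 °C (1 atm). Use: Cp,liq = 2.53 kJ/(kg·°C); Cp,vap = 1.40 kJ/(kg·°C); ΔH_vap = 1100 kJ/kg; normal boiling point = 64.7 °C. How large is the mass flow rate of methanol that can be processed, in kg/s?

Δh = 2.53×(64.7−-8.91) + 1100 + 1.40×(109−64.7) = 1348.3 kJ/kg
Q = 10600 MJ/h = 2944.4 kJ/s = 2944.4 kJ/s
ṁ = Q/Δh = 2944.4 / 1348.3 = 2.1839 kg/s

ṁ = 2.18 kg/s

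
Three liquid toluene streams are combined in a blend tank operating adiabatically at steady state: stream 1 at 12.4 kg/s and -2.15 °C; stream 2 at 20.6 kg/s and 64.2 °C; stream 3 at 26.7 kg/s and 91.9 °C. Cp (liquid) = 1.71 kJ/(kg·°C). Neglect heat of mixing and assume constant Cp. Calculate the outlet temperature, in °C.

T_out = 62.8 °C

No heat crosses the boundary, so H_out = H_in.
T_out = Σ ṁᵢCp,ᵢTᵢ / Σ ṁᵢCp,ᵢ
      = 6411.8 / 102.09 = 62.807 °C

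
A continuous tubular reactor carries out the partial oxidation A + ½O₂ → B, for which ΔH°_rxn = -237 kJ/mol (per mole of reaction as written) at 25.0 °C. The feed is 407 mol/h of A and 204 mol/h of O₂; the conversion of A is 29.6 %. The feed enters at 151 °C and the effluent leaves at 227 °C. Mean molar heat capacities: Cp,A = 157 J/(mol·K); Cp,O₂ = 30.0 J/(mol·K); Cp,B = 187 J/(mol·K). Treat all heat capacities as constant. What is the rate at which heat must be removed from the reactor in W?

Q_out = 6350 W

Extent of reaction ξ = 0.296 × 407 = 120.47 mol/h
Reaction term: ξ·ΔH°_rxn = 120.47 × -237 = -28552 kJ/h
Sensible, feed 151→25 °C: -8822.4 kJ/h
Outlet flows (mol/h): A 286.53, O₂ 143.76, B 120.47
Sensible, products 25→227 °C: 14509 kJ/h
Q = ΔH = -22865 kJ/h = -6.3515 kW
Heat removed = 6351.5 W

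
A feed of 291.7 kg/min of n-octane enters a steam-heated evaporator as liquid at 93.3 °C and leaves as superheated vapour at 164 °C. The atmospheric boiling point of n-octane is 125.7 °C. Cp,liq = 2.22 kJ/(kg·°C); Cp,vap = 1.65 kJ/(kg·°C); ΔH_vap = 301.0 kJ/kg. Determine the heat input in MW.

liquid 93.3→125.7 °C: 71.928 kJ/kg
vaporisation at 125.7 °C: 301 kJ/kg
vapour 125.7→164 °C: 63.195 kJ/kg
Δh = 71.928 + 301 + 63.195 = 436.12 kJ/kg
Q = ṁ·Δh = 291.7 kg/min × 436.12 kJ/kg = 127220 kJ/min
|Q| = 2120.3 kW = 2.1203 MW

Q = 2.12 MW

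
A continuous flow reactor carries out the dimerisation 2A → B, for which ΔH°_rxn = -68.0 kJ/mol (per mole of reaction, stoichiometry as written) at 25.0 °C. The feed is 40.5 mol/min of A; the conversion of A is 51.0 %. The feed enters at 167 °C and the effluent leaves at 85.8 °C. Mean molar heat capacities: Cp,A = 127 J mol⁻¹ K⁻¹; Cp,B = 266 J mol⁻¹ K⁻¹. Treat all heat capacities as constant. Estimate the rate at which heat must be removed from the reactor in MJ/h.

Q_out = 66.7 MJ/h

Extent of reaction ξ = 0.510 × 40.5 / 2 = 10.328 mol/min
Reaction term: ξ·ΔH°_rxn = 10.328 × -68.0 = -702.27 kJ/min
Sensible, feed 167→25 °C: -730.38 kJ/min
Outlet flows (mol/min): A 19.845, B 10.328
Sensible, products 25→85.8 °C: 320.26 kJ/min
Q = ΔH = -1112.4 kJ/min = -18.54 kW
Heat removed = 66.743 MJ/h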